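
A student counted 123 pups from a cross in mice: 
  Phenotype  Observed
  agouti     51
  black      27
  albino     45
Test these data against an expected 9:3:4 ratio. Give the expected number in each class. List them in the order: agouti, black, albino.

Total ratio parts = 16. Expected numbers out of 123:
  agouti: 123 × 9/16 = 69.1875
  black: 123 × 3/16 = 23.0625
  albino: 123 × 4/16 = 30.75

69.1875, 23.0625, 30.75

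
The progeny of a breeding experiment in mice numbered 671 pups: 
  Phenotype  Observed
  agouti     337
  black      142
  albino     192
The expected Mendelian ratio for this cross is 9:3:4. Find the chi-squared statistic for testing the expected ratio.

9.921

Under the 9:3:4 hypothesis (Σ ratio = 16, N = 671):
  agouti: 671 × 9/16 = 377.4375
  black: 671 × 3/16 = 125.8125
  albino: 671 × 4/16 = 167.75
χ² = Σ (O − E)² / E
  agouti: (337 − 377.4375)² / 377.4375 = 4.3324
  black: (142 − 125.8125)² / 125.8125 = 2.0827
  albino: (192 − 167.75)² / 167.75 = 3.5056
χ² = 4.3324 + 2.0827 + 3.5056 = 9.9207 ≈ 9.921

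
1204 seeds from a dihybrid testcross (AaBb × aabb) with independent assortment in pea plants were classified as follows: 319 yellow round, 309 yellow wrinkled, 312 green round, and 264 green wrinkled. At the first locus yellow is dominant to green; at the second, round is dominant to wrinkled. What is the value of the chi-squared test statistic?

A dihybrid testcross with independent assortment gives a 1:1:1:1 ratio.
Total ratio parts = 4. Expected numbers out of 1204:
  yellow round: 1204 × 1/4 = 301
  yellow wrinkled: 1204 × 1/4 = 301
  green round: 1204 × 1/4 = 301
  green wrinkled: 1204 × 1/4 = 301
χ² = Σ (O − E)² / E
  yellow round: (319 − 301)² / 301 = 1.0764
  yellow wrinkled: (309 − 301)² / 301 = 0.2126
  green round: (312 − 301)² / 301 = 0.4020
  green wrinkled: (264 − 301)² / 301 = 4.5482
χ² = 1.0764 + 0.2126 + 0.4020 + 4.5482 = 6.2392 ≈ 6.239

6.239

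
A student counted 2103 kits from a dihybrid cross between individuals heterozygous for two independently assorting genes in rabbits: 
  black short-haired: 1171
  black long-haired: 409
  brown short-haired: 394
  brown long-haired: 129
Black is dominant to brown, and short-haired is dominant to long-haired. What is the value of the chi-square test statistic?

0.713

A dihybrid F₂ with independent assortment and complete dominance at both loci gives a 9:3:3:1 phenotypic ratio.
The 9:3:3:1 ratio has 16 parts, so with N = 2103 the expected counts are:
  black short-haired: 2103 × 9/16 = 1182.9375
  black long-haired: 2103 × 3/16 = 394.3125
  brown short-haired: 2103 × 3/16 = 394.3125
  brown long-haired: 2103 × 1/16 = 131.4375
χ² = Σ (O − E)² / E
  black short-haired: (1171 − 1182.9375)² / 1182.9375 = 0.1205
  black long-haired: (409 − 394.3125)² / 394.3125 = 0.5471
  brown short-haired: (394 − 394.3125)² / 394.3125 = 0.0002
  brown long-haired: (129 − 131.4375)² / 131.4375 = 0.0452
χ² = 0.1205 + 0.5471 + 0.0002 + 0.0452 = 0.713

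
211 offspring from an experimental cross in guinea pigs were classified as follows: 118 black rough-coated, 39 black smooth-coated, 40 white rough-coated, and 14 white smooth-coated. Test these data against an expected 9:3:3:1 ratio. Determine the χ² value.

0.067

Expected counts for N = 211 under a 9:3:3:1 ratio (total parts = 16):
  black rough-coated: 211 × 9/16 = 118.6875
  black smooth-coated: 211 × 3/16 = 39.5625
  white rough-coated: 211 × 3/16 = 39.5625
  white smooth-coated: 211 × 1/16 = 13.1875
χ² = Σ (O − E)² / E
  black rough-coated: (118 − 118.6875)² / 118.6875 = 0.0040
  black smooth-coated: (39 − 39.5625)² / 39.5625 = 0.0080
  white rough-coated: (40 − 39.5625)² / 39.5625 = 0.0048
  white smooth-coated: (14 − 13.1875)² / 13.1875 = 0.0501
χ² = 0.0040 + 0.0080 + 0.0048 + 0.0501 = 0.0669 ≈ 0.067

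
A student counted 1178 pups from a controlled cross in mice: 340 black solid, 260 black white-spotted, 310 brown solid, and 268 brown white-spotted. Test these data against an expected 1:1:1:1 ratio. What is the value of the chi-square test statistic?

Under the 1:1:1:1 hypothesis (Σ ratio = 4, N = 1178):
  black solid: 1178 × 1/4 = 294.5
  black white-spotted: 1178 × 1/4 = 294.5
  brown solid: 1178 × 1/4 = 294.5
  brown white-spotted: 1178 × 1/4 = 294.5
χ² = Σ (O − E)² / E
  black solid: (340 − 294.5)² / 294.5 = 7.0297
  black white-spotted: (260 − 294.5)² / 294.5 = 4.0416
  brown solid: (310 − 294.5)² / 294.5 = 0.8158
  brown white-spotted: (268 − 294.5)² / 294.5 = 2.3846
χ² = 7.0297 + 4.0416 + 0.8158 + 2.3846 = 14.2717 ≈ 14.272

14.272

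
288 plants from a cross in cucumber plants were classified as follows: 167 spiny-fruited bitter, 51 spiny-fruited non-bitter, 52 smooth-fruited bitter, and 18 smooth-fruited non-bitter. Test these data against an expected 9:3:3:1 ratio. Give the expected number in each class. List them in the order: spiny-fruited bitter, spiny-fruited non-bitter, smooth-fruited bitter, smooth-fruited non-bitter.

162, 54, 54, 18

The 9:3:3:1 ratio has 16 parts, so with N = 288 the expected counts are:
  spiny-fruited bitter: 288 × 9/16 = 162
  spiny-fruited non-bitter: 288 × 3/16 = 54
  smooth-fruited bitter: 288 × 3/16 = 54
  smooth-fruited non-bitter: 288 × 1/16 = 18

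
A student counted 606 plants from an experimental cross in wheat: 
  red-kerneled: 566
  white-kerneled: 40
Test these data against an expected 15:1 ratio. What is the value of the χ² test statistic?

Under the 15:1 hypothesis (Σ ratio = 16, N = 606):
  red-kerneled: 606 × 15/16 = 568.125
  white-kerneled: 606 × 1/16 = 37.875
χ² = Σ (O − E)² / E
  red-kerneled: (566 − 568.125)² / 568.125 = 0.0079
  white-kerneled: (40 − 37.875)² / 37.875 = 0.1192
χ² = 0.0079 + 0.1192 = 0.1271 ≈ 0.127

0.127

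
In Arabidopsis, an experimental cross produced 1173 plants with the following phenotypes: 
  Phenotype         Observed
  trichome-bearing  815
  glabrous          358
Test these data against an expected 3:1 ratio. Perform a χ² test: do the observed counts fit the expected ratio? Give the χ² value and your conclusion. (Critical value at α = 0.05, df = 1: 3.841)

The 3:1 ratio has 4 parts, so with N = 1173 the expected counts are:
  trichome-bearing: 1173 × 3/4 = 879.75
  glabrous: 1173 × 1/4 = 293.25
χ² = Σ (O − E)² / E
  trichome-bearing: (815 − 879.75)² / 879.75 = 4.7656
  glabrous: (358 − 293.25)² / 293.25 = 14.2969
χ² = 4.7656 + 14.2969 = 19.0625 ≈ 19.063
Degrees of freedom = 2 − 1 = 1; critical value at α = 0.05 is 3.841.
Since 19.063 > 3.841, we reject the null hypothesis — the data do not fit the 3:1 ratio.

19.063; not consistent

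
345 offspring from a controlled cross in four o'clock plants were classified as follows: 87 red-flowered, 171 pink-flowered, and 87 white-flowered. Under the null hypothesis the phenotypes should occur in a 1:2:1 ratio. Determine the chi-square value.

0.026

Under the 1:2:1 hypothesis (Σ ratio = 4, N = 345):
  red-flowered: 345 × 1/4 = 86.25
  pink-flowered: 345 × 2/4 = 172.5
  white-flowered: 345 × 1/4 = 86.25
χ² = Σ (O − E)² / E
  red-flowered: (87 − 86.25)² / 86.25 = 0.0065
  pink-flowered: (171 − 172.5)² / 172.5 = 0.0130
  white-flowered: (87 − 86.25)² / 86.25 = 0.0065
χ² = 0.0065 + 0.0130 + 0.0065 = 0.026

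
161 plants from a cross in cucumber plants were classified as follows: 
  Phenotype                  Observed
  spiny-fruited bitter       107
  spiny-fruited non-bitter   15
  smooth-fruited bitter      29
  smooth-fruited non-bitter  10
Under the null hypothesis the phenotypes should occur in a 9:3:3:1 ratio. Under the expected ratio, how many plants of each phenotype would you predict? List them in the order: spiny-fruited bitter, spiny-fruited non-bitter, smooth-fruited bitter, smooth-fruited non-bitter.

The 9:3:3:1 ratio has 16 parts, so with N = 161 the expected counts are:
  spiny-fruited bitter: 161 × 9/16 = 90.5625
  spiny-fruited non-bitter: 161 × 3/16 = 30.1875
  smooth-fruited bitter: 161 × 3/16 = 30.1875
  smooth-fruited non-bitter: 161 × 1/16 = 10.0625

90.5625, 30.1875, 30.1875, 10.0625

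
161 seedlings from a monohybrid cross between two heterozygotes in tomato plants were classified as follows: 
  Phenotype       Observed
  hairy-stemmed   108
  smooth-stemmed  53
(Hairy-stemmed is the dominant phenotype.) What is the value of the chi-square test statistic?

5.385

For a monohybrid cross between heterozygotes with complete dominance, the expected phenotypic ratio is 3:1.
The 3:1 ratio has 4 parts, so with N = 161 the expected counts are:
  hairy-stemmed: 161 × 3/4 = 120.75
  smooth-stemmed: 161 × 1/4 = 40.25
χ² = Σ (O − E)² / E
  hairy-stemmed: (108 − 120.75)² / 120.75 = 1.3463
  smooth-stemmed: (53 − 40.25)² / 40.25 = 4.0388
χ² = 1.3463 + 4.0388 = 5.3851 ≈ 5.385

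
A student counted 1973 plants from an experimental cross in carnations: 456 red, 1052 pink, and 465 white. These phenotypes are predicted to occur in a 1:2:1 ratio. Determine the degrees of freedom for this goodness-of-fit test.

2

A goodness-of-fit test with 3 phenotype classes has df = 3 − 1 = 2.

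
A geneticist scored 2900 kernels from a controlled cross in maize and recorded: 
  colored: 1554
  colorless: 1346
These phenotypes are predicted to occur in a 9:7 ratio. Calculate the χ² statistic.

The 9:7 ratio has 16 parts, so with N = 2900 the expected counts are:
  colored: 2900 × 9/16 = 1631.25
  colorless: 2900 × 7/16 = 1268.75
χ² = Σ (O − E)² / E
  colored: (1554 − 1631.25)² / 1631.25 = 3.6583
  colorless: (1346 − 1268.75)² / 1268.75 = 4.7035
χ² = 3.6583 + 4.7035 = 8.3618 ≈ 8.362

8.362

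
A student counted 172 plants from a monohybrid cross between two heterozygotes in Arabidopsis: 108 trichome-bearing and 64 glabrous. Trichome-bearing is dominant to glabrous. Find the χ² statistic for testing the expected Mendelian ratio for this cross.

For a monohybrid cross between heterozygotes with complete dominance, the expected phenotypic ratio is 3:1.
Total ratio parts = 4. Expected numbers out of 172:
  trichome-bearing: 172 × 3/4 = 129
  glabrous: 172 × 1/4 = 43
χ² = Σ (O − E)² / E
  trichome-bearing: (108 − 129)² / 129 = 3.4186
  glabrous: (64 − 43)² / 43 = 10.2558
χ² = 3.4186 + 10.2558 = 13.6744 ≈ 13.674

13.674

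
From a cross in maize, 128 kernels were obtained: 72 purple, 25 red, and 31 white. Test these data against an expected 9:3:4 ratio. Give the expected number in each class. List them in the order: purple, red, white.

Expected counts for N = 128 under a 9:3:4 ratio (total parts = 16):
  purple: 128 × 9/16 = 72
  red: 128 × 3/16 = 24
  white: 128 × 4/16 = 32

72, 24, 32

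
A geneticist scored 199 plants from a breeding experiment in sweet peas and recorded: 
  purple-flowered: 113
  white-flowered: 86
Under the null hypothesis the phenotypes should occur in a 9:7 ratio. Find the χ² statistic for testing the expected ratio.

0.023

Under the 9:7 hypothesis (Σ ratio = 16, N = 199):
  purple-flowered: 199 × 9/16 = 111.9375
  white-flowered: 199 × 7/16 = 87.0625
χ² = Σ (O − E)² / E
  purple-flowered: (113 − 111.9375)² / 111.9375 = 0.0101
  white-flowered: (86 − 87.0625)² / 87.0625 = 0.0130
χ² = 0.0101 + 0.0130 = 0.0231 ≈ 0.023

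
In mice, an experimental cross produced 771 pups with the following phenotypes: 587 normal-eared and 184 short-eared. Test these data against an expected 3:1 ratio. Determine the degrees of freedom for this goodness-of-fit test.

A goodness-of-fit test with 2 phenotype classes has df = 2 − 1 = 1.

1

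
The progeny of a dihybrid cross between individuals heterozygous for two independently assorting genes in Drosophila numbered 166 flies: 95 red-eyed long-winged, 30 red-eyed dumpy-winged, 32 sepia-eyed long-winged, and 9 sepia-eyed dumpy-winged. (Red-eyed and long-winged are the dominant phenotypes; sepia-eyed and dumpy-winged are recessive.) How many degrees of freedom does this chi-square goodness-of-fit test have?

3

A dihybrid F₂ with independent assortment and complete dominance at both loci gives a 9:3:3:1 phenotypic ratio.
A goodness-of-fit test with 4 phenotype classes has df = 4 − 1 = 3.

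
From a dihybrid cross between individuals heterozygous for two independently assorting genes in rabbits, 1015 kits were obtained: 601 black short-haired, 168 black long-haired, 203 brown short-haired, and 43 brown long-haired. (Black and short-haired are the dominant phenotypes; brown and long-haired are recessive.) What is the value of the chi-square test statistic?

A dihybrid F₂ with independent assortment and complete dominance at both loci gives a 9:3:3:1 phenotypic ratio.
Total ratio parts = 16. Expected numbers out of 1015:
  black short-haired: 1015 × 9/16 = 570.9375
  black long-haired: 1015 × 3/16 = 190.3125
  brown short-haired: 1015 × 3/16 = 190.3125
  brown long-haired: 1015 × 1/16 = 63.4375
χ² = Σ (O − E)² / E
  black short-haired: (601 − 570.9375)² / 570.9375 = 1.5829
  black long-haired: (168 − 190.3125)² / 190.3125 = 2.6159
  brown short-haired: (203 − 190.3125)² / 190.3125 = 0.8458
  brown long-haired: (43 − 63.4375)² / 63.4375 = 6.5843
χ² = 1.5829 + 2.6159 + 0.8458 + 6.5843 = 11.6289 ≈ 11.629

11.629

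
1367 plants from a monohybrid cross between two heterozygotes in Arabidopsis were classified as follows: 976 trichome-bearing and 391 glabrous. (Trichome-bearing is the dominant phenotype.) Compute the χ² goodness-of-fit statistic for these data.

For a monohybrid cross between heterozygotes with complete dominance, the expected phenotypic ratio is 3:1.
Expected counts for N = 1367 under a 3:1 ratio (total parts = 4):
  trichome-bearing: 1367 × 3/4 = 1025.25
  glabrous: 1367 × 1/4 = 341.75
χ² = Σ (O − E)² / E
  trichome-bearing: (976 − 1025.25)² / 1025.25 = 2.3658
  glabrous: (391 − 341.75)² / 341.75 = 7.0975
χ² = 2.3658 + 7.0975 = 9.4633 ≈ 9.463

9.463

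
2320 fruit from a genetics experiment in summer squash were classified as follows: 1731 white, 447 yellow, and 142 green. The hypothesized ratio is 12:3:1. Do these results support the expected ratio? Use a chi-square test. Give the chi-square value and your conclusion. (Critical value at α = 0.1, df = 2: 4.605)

Total ratio parts = 16. Expected numbers out of 2320:
  white: 2320 × 12/16 = 1740
  yellow: 2320 × 3/16 = 435
  green: 2320 × 1/16 = 145
χ² = Σ (O − E)² / E
  white: (1731 − 1740)² / 1740 = 0.0466
  yellow: (447 − 435)² / 435 = 0.3310
  green: (142 − 145)² / 145 = 0.0621
χ² = 0.0466 + 0.3310 + 0.0621 = 0.4397 ≈ 0.440
Degrees of freedom = 3 − 1 = 2; critical value at α = 0.1 is 4.605.
Since 0.440 < 4.605, we fail to reject the null hypothesis — the data are consistent with the 12:3:1 ratio.

0.440; consistent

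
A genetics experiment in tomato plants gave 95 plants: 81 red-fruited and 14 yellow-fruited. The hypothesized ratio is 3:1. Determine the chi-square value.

Total ratio parts = 4. Expected numbers out of 95:
  red-fruited: 95 × 3/4 = 71.25
  yellow-fruited: 95 × 1/4 = 23.75
χ² = Σ (O − E)² / E
  red-fruited: (81 − 71.25)² / 71.25 = 1.3342
  yellow-fruited: (14 − 23.75)² / 23.75 = 4.0026
χ² = 1.3342 + 4.0026 = 5.3368 ≈ 5.337

5.337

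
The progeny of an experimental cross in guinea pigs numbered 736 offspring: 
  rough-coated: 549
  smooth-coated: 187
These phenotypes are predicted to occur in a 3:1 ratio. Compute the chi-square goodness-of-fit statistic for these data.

0.065

Total ratio parts = 4. Expected numbers out of 736:
  rough-coated: 736 × 3/4 = 552
  smooth-coated: 736 × 1/4 = 184
χ² = Σ (O − E)² / E
  rough-coated: (549 − 552)² / 552 = 0.0163
  smooth-coated: (187 − 184)² / 184 = 0.0489
χ² = 0.0163 + 0.0489 = 0.0652 ≈ 0.065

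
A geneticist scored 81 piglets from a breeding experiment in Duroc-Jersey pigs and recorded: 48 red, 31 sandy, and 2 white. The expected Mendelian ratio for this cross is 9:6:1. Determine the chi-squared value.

Total ratio parts = 16. Expected numbers out of 81:
  red: 81 × 9/16 = 45.5625
  sandy: 81 × 6/16 = 30.375
  white: 81 × 1/16 = 5.0625
χ² = Σ (O − E)² / E
  red: (48 − 45.5625)² / 45.5625 = 0.1304
  sandy: (31 − 30.375)² / 30.375 = 0.0129
  white: (2 − 5.0625)² / 5.0625 = 1.8526
χ² = 0.1304 + 0.0129 + 1.8526 = 1.9959 ≈ 1.996

1.996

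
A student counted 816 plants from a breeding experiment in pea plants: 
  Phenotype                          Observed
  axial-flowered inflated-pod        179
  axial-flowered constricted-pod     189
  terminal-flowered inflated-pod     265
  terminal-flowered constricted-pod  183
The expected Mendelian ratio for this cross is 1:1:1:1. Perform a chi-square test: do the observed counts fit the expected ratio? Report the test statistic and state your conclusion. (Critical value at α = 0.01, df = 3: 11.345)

The 1:1:1:1 ratio has 4 parts, so with N = 816 the expected counts are:
  axial-flowered inflated-pod: 816 × 1/4 = 204
  axial-flowered constricted-pod: 816 × 1/4 = 204
  terminal-flowered inflated-pod: 816 × 1/4 = 204
  terminal-flowered constricted-pod: 816 × 1/4 = 204
χ² = Σ (O − E)² / E
  axial-flowered inflated-pod: (179 − 204)² / 204 = 3.0637
  axial-flowered constricted-pod: (189 − 204)² / 204 = 1.1029
  terminal-flowered inflated-pod: (265 − 204)² / 204 = 18.2402
  terminal-flowered constricted-pod: (183 − 204)² / 204 = 2.1618
χ² = 3.0637 + 1.1029 + 18.2402 + 2.1618 = 24.5686 ≈ 24.569
Degrees of freedom = 4 − 1 = 3; critical value at α = 0.01 is 11.345.
Since 24.569 > 11.345, we reject the null hypothesis — the data do not fit the 1:1:1:1 ratio.

24.569; not consistent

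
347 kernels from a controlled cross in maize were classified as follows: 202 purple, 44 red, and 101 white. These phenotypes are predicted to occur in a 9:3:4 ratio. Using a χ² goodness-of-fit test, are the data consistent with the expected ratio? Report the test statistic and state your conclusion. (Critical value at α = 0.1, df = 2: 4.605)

Total ratio parts = 16. Expected numbers out of 347:
  purple: 347 × 9/16 = 195.1875
  red: 347 × 3/16 = 65.0625
  white: 347 × 4/16 = 86.75
χ² = Σ (O − E)² / E
  purple: (202 − 195.1875)² / 195.1875 = 0.2378
  red: (44 − 65.0625)² / 65.0625 = 6.8185
  white: (101 − 86.75)² / 86.75 = 2.3408
χ² = 0.2378 + 6.8185 + 2.3408 = 9.3971 ≈ 9.397
Degrees of freedom = 3 − 1 = 2; critical value at α = 0.1 is 4.605.
Since 9.397 > 4.605, we reject the null hypothesis — the data do not fit the 9:3:4 ratio.

9.397; not consistent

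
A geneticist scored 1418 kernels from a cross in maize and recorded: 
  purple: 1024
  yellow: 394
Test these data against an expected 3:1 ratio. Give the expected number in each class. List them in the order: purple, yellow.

Total ratio parts = 4. Expected numbers out of 1418:
  purple: 1418 × 3/4 = 1063.5
  yellow: 1418 × 1/4 = 354.5

1063.5, 354.5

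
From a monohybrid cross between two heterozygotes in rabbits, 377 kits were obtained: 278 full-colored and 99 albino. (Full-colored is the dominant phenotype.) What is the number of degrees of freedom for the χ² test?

1

For a monohybrid cross between heterozygotes with complete dominance, the expected phenotypic ratio is 3:1.
A goodness-of-fit test with 2 phenotype classes has df = 2 − 1 = 1.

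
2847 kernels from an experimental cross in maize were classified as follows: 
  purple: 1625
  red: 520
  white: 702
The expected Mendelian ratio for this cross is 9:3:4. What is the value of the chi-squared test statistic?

0.838

Expected counts for N = 2847 under a 9:3:4 ratio (total parts = 16):
  purple: 2847 × 9/16 = 1601.4375
  red: 2847 × 3/16 = 533.8125
  white: 2847 × 4/16 = 711.75
χ² = Σ (O − E)² / E
  purple: (1625 − 1601.4375)² / 1601.4375 = 0.3467
  red: (520 − 533.8125)² / 533.8125 = 0.3574
  white: (702 − 711.75)² / 711.75 = 0.1336
χ² = 0.3467 + 0.3574 + 0.1336 = 0.8377 ≈ 0.838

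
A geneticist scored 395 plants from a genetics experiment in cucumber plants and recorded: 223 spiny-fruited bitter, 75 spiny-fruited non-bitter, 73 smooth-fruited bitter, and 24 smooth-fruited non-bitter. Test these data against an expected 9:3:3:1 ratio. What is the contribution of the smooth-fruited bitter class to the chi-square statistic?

0.015

Expected counts for N = 395 under a 9:3:3:1 ratio (total parts = 16):
  spiny-fruited bitter: 395 × 9/16 = 222.1875
  spiny-fruited non-bitter: 395 × 3/16 = 74.0625
  smooth-fruited bitter: 395 × 3/16 = 74.0625
  smooth-fruited non-bitter: 395 × 1/16 = 24.6875
Contribution of smooth-fruited bitter: (73 − 74.0625)² / 74.0625 = 0.0152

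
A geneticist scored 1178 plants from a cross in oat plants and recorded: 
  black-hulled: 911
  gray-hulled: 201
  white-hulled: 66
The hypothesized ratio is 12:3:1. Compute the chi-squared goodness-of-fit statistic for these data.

Under the 12:3:1 hypothesis (Σ ratio = 16, N = 1178):
  black-hulled: 1178 × 12/16 = 883.5
  gray-hulled: 1178 × 3/16 = 220.875
  white-hulled: 1178 × 1/16 = 73.625
χ² = Σ (O − E)² / E
  black-hulled: (911 − 883.5)² / 883.5 = 0.8560
  gray-hulled: (201 − 220.875)² / 220.875 = 1.7884
  white-hulled: (66 − 73.625)² / 73.625 = 0.7897
χ² = 0.8560 + 1.7884 + 0.7897 = 3.4341 ≈ 3.434

3.434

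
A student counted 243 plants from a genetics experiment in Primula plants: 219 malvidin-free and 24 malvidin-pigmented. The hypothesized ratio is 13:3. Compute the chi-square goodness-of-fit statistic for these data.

12.559

The 13:3 ratio has 16 parts, so with N = 243 the expected counts are:
  malvidin-free: 243 × 13/16 = 197.4375
  malvidin-pigmented: 243 × 3/16 = 45.5625
χ² = Σ (O − E)² / E
  malvidin-free: (219 − 197.4375)² / 197.4375 = 2.3549
  malvidin-pigmented: (24 − 45.5625)² / 45.5625 = 10.2045
χ² = 2.3549 + 10.2045 = 12.5594 ≈ 12.559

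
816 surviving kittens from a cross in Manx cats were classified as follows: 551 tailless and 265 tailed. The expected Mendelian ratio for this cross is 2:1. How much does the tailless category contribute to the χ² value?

Total ratio parts = 3. Expected numbers out of 816:
  tailless: 816 × 2/3 = 544
  tailed: 816 × 1/3 = 272
Contribution of tailless: (551 − 544)² / 544 = 0.0901

0.090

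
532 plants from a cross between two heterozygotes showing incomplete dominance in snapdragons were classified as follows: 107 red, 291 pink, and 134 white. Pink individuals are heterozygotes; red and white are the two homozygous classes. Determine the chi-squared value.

With incomplete dominance, a heterozygote × heterozygote cross gives a 1:2:1 phenotypic ratio.
Total ratio parts = 4. Expected numbers out of 532:
  red: 532 × 1/4 = 133
  pink: 532 × 2/4 = 266
  white: 532 × 1/4 = 133
χ² = Σ (O − E)² / E
  red: (107 − 133)² / 133 = 5.0827
  pink: (291 − 266)² / 266 = 2.3496
  white: (134 − 133)² / 133 = 0.0075
χ² = 5.0827 + 2.3496 + 0.0075 = 7.4398 ≈ 7.440

7.440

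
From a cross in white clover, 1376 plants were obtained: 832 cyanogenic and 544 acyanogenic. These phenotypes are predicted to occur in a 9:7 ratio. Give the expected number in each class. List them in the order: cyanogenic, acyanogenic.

Expected counts for N = 1376 under a 9:7 ratio (total parts = 16):
  cyanogenic: 1376 × 9/16 = 774
  acyanogenic: 1376 × 7/16 = 602

774, 602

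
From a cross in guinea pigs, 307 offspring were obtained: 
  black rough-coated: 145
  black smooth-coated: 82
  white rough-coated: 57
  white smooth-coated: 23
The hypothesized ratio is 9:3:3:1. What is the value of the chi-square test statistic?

Under the 9:3:3:1 hypothesis (Σ ratio = 16, N = 307):
  black rough-coated: 307 × 9/16 = 172.6875
  black smooth-coated: 307 × 3/16 = 57.5625
  white rough-coated: 307 × 3/16 = 57.5625
  white smooth-coated: 307 × 1/16 = 19.1875
χ² = Σ (O − E)² / E
  black rough-coated: (145 − 172.6875)² / 172.6875 = 4.4392
  black smooth-coated: (82 − 57.5625)² / 57.5625 = 10.3747
  white rough-coated: (57 − 57.5625)² / 57.5625 = 0.0055
  white smooth-coated: (23 − 19.1875)² / 19.1875 = 0.7575
χ² = 4.4392 + 10.3747 + 0.0055 + 0.7575 = 15.5769 ≈ 15.577

15.577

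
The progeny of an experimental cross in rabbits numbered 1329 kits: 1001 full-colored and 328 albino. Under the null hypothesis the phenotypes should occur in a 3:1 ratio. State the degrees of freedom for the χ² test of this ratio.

A goodness-of-fit test with 2 phenotype classes has df = 2 − 1 = 1.

1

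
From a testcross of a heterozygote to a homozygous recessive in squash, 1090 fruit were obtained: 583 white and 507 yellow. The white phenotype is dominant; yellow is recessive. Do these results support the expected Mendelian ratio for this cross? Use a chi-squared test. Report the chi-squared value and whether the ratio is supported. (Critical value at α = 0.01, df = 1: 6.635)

A testcross of a heterozygote (Aa × aa) gives a 1:1 phenotypic ratio.
Expected counts for N = 1090 under a 1:1 ratio (total parts = 2):
  white: 1090 × 1/2 = 545
  yellow: 1090 × 1/2 = 545
χ² = Σ (O − E)² / E
  white: (583 − 545)² / 545 = 2.6495
  yellow: (507 − 545)² / 545 = 2.6495
χ² = 2.6495 + 2.6495 = 5.299
Degrees of freedom = 2 − 1 = 1; critical value at α = 0.01 is 6.635.
Since 5.299 < 6.635, we fail to reject the null hypothesis — the data are consistent with the 1:1 ratio.

5.299; consistent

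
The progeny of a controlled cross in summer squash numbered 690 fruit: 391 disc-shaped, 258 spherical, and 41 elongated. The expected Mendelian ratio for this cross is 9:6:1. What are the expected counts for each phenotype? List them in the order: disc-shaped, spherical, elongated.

Under the 9:6:1 hypothesis (Σ ratio = 16, N = 690):
  disc-shaped: 690 × 9/16 = 388.125
  spherical: 690 × 6/16 = 258.75
  elongated: 690 × 1/16 = 43.125

388.125, 258.75, 43.125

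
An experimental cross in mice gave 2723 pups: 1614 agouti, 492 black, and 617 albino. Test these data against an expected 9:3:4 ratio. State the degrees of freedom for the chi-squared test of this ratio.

A goodness-of-fit test with 3 phenotype classes has df = 3 − 1 = 2.

2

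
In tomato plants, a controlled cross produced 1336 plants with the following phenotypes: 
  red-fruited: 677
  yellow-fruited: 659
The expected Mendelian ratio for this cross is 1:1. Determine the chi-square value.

The 1:1 ratio has 2 parts, so with N = 1336 the expected counts are:
  red-fruited: 1336 × 1/2 = 668
  yellow-fruited: 1336 × 1/2 = 668
χ² = Σ (O − E)² / E
  red-fruited: (677 − 668)² / 668 = 0.1213
  yellow-fruited: (659 − 668)² / 668 = 0.1213
χ² = 0.1213 + 0.1213 = 0.2426 ≈ 0.243

0.243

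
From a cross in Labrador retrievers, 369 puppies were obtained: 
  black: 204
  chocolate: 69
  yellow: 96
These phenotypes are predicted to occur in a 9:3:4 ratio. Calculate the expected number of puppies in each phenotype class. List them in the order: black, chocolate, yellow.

Expected counts for N = 369 under a 9:3:4 ratio (total parts = 16):
  black: 369 × 9/16 = 207.5625
  chocolate: 369 × 3/16 = 69.1875
  yellow: 369 × 4/16 = 92.25

207.5625, 69.1875, 92.25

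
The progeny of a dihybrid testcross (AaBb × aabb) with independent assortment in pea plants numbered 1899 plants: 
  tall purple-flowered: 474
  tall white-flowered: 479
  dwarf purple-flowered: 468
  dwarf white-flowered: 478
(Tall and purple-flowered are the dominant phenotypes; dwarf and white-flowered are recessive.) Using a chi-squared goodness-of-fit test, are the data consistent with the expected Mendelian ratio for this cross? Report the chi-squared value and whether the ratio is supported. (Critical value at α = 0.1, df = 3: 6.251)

0.157; consistent

A dihybrid testcross with independent assortment gives a 1:1:1:1 ratio.
The 1:1:1:1 ratio has 4 parts, so with N = 1899 the expected counts are:
  tall purple-flowered: 1899 × 1/4 = 474.75
  tall white-flowered: 1899 × 1/4 = 474.75
  dwarf purple-flowered: 1899 × 1/4 = 474.75
  dwarf white-flowered: 1899 × 1/4 = 474.75
χ² = Σ (O − E)² / E
  tall purple-flowered: (474 − 474.75)² / 474.75 = 0.0012
  tall white-flowered: (479 − 474.75)² / 474.75 = 0.0380
  dwarf purple-flowered: (468 − 474.75)² / 474.75 = 0.0960
  dwarf white-flowered: (478 − 474.75)² / 474.75 = 0.0222
χ² = 0.0012 + 0.0380 + 0.0960 + 0.0222 = 0.1574 ≈ 0.157
Degrees of freedom = 4 − 1 = 3; critical value at α = 0.1 is 6.251.
Since 0.157 < 6.251, we fail to reject the null hypothesis — the data are consistent with the 1:1:1:1 ratio.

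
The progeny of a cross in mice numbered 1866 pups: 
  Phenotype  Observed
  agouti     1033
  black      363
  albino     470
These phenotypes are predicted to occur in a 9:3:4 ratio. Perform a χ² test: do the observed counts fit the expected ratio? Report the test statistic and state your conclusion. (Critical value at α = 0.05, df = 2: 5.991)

Under the 9:3:4 hypothesis (Σ ratio = 16, N = 1866):
  agouti: 1866 × 9/16 = 1049.625
  black: 1866 × 3/16 = 349.875
  albino: 1866 × 4/16 = 466.5
χ² = Σ (O − E)² / E
  agouti: (1033 − 1049.625)² / 1049.625 = 0.2633
  black: (363 − 349.875)² / 349.875 = 0.4924
  albino: (470 − 466.5)² / 466.5 = 0.0263
χ² = 0.2633 + 0.4924 + 0.0263 = 0.782
Degrees of freedom = 3 − 1 = 2; critical value at α = 0.05 is 5.991.
Since 0.782 < 5.991, we fail to reject the null hypothesis — the data are consistent with the 9:3:4 ratio.

0.782; consistent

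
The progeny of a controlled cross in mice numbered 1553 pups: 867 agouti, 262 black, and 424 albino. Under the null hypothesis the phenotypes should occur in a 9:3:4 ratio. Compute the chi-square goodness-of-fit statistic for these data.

6.267

Total ratio parts = 16. Expected numbers out of 1553:
  agouti: 1553 × 9/16 = 873.5625
  black: 1553 × 3/16 = 291.1875
  albino: 1553 × 4/16 = 388.25
χ² = Σ (O − E)² / E
  agouti: (867 − 873.5625)² / 873.5625 = 0.0493
  black: (262 − 291.1875)² / 291.1875 = 2.9256
  albino: (424 − 388.25)² / 388.25 = 3.2919
χ² = 0.0493 + 2.9256 + 3.2919 = 6.2668 ≈ 6.267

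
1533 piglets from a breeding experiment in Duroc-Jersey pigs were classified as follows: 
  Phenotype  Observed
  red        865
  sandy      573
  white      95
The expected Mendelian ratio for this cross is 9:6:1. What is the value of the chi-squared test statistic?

0.021

Under the 9:6:1 hypothesis (Σ ratio = 16, N = 1533):
  red: 1533 × 9/16 = 862.3125
  sandy: 1533 × 6/16 = 574.875
  white: 1533 × 1/16 = 95.8125
χ² = Σ (O − E)² / E
  red: (865 − 862.3125)² / 862.3125 = 0.0084
  sandy: (573 − 574.875)² / 574.875 = 0.0061
  white: (95 − 95.8125)² / 95.8125 = 0.0069
χ² = 0.0084 + 0.0061 + 0.0069 = 0.0214 ≈ 0.021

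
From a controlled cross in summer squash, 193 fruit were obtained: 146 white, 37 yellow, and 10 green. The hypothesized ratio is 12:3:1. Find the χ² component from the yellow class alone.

Expected counts for N = 193 under a 12:3:1 ratio (total parts = 16):
  white: 193 × 12/16 = 144.75
  yellow: 193 × 3/16 = 36.1875
  green: 193 × 1/16 = 12.0625
Contribution of yellow: (37 − 36.1875)² / 36.1875 = 0.0182

0.018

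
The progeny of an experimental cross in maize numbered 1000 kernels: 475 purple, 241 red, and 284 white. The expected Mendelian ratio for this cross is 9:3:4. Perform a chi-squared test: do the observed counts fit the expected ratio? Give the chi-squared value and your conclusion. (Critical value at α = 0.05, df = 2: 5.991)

33.500; not consistent

Total ratio parts = 16. Expected numbers out of 1000:
  purple: 1000 × 9/16 = 562.5
  red: 1000 × 3/16 = 187.5
  white: 1000 × 4/16 = 250
χ² = Σ (O − E)² / E
  purple: (475 − 562.5)² / 562.5 = 13.6111
  red: (241 − 187.5)² / 187.5 = 15.2653
  white: (284 − 250)² / 250 = 4.6240
χ² = 13.6111 + 15.2653 + 4.6240 = 33.5004 ≈ 33.500
Degrees of freedom = 3 − 1 = 2; critical value at α = 0.05 is 5.991.
Since 33.500 > 5.991, we reject the null hypothesis — the data do not fit the 9:3:4 ratio.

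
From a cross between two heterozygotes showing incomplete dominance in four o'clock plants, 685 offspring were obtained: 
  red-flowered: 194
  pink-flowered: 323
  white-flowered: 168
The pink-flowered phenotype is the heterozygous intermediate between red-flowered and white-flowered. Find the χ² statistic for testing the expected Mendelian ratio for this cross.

4.194

With incomplete dominance, a heterozygote × heterozygote cross gives a 1:2:1 phenotypic ratio.
The 1:2:1 ratio has 4 parts, so with N = 685 the expected counts are:
  red-flowered: 685 × 1/4 = 171.25
  pink-flowered: 685 × 2/4 = 342.5
  white-flowered: 685 × 1/4 = 171.25
χ² = Σ (O − E)² / E
  red-flowered: (194 − 171.25)² / 171.25 = 3.0223
  pink-flowered: (323 − 342.5)² / 342.5 = 1.1102
  white-flowered: (168 − 171.25)² / 171.25 = 0.0617
χ² = 3.0223 + 1.1102 + 0.0617 = 4.1942 ≈ 4.194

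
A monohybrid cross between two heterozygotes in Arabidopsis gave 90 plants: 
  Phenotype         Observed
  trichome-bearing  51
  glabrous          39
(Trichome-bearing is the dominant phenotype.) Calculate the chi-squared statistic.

For a monohybrid cross between heterozygotes with complete dominance, the expected phenotypic ratio is 3:1.
The 3:1 ratio has 4 parts, so with N = 90 the expected counts are:
  trichome-bearing: 90 × 3/4 = 67.5
  glabrous: 90 × 1/4 = 22.5
χ² = Σ (O − E)² / E
  trichome-bearing: (51 − 67.5)² / 67.5 = 4.0333
  glabrous: (39 − 22.5)² / 22.5 = 12.1000
χ² = 4.0333 + 12.1000 = 16.1333 ≈ 16.133

16.133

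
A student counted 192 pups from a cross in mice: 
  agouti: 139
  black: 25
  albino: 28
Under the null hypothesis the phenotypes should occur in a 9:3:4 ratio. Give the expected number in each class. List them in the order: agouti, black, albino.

108, 36, 48

The 9:3:4 ratio has 16 parts, so with N = 192 the expected counts are:
  agouti: 192 × 9/16 = 108
  black: 192 × 3/16 = 36
  albino: 192 × 4/16 = 48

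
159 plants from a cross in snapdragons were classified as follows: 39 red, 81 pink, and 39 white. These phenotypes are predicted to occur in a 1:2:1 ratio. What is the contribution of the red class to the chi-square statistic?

Total ratio parts = 4. Expected numbers out of 159:
  red: 159 × 1/4 = 39.75
  pink: 159 × 2/4 = 79.5
  white: 159 × 1/4 = 39.75
Contribution of red: (39 − 39.75)² / 39.75 = 0.0142

0.014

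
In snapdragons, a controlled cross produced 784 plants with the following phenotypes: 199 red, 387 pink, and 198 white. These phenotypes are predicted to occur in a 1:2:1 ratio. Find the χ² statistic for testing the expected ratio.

Under the 1:2:1 hypothesis (Σ ratio = 4, N = 784):
  red: 784 × 1/4 = 196
  pink: 784 × 2/4 = 392
  white: 784 × 1/4 = 196
χ² = Σ (O − E)² / E
  red: (199 − 196)² / 196 = 0.0459
  pink: (387 − 392)² / 392 = 0.0638
  white: (198 − 196)² / 196 = 0.0204
χ² = 0.0459 + 0.0638 + 0.0204 = 0.1301 ≈ 0.130

0.130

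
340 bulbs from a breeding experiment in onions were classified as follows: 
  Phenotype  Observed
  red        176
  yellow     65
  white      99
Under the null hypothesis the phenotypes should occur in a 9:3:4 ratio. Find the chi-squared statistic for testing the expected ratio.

3.546

Under the 9:3:4 hypothesis (Σ ratio = 16, N = 340):
  red: 340 × 9/16 = 191.25
  yellow: 340 × 3/16 = 63.75
  white: 340 × 4/16 = 85
χ² = Σ (O − E)² / E
  red: (176 − 191.25)² / 191.25 = 1.2160
  yellow: (65 − 63.75)² / 63.75 = 0.0245
  white: (99 − 85)² / 85 = 2.3059
χ² = 1.2160 + 0.0245 + 2.3059 = 3.5464 ≈ 3.546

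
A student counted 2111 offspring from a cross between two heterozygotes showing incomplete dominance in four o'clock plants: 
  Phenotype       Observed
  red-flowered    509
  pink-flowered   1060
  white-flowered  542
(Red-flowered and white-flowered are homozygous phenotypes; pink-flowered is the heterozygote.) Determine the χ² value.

With incomplete dominance, a heterozygote × heterozygote cross gives a 1:2:1 phenotypic ratio.
Expected counts for N = 2111 under a 1:2:1 ratio (total parts = 4):
  red-flowered: 2111 × 1/4 = 527.75
  pink-flowered: 2111 × 2/4 = 1055.5
  white-flowered: 2111 × 1/4 = 527.75
χ² = Σ (O − E)² / E
  red-flowered: (509 − 527.75)² / 527.75 = 0.6662
  pink-flowered: (1060 − 1055.5)² / 1055.5 = 0.0192
  white-flowered: (542 − 527.75)² / 527.75 = 0.3848
χ² = 0.6662 + 0.0192 + 0.3848 = 1.0702 ≈ 1.070

1.070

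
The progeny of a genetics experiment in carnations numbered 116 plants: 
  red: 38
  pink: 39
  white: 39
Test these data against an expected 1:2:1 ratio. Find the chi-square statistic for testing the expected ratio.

The 1:2:1 ratio has 4 parts, so with N = 116 the expected counts are:
  red: 116 × 1/4 = 29
  pink: 116 × 2/4 = 58
  white: 116 × 1/4 = 29
χ² = Σ (O − E)² / E
  red: (38 − 29)² / 29 = 2.7931
  pink: (39 − 58)² / 58 = 6.2241
  white: (39 − 29)² / 29 = 3.4483
χ² = 2.7931 + 6.2241 + 3.4483 = 12.4655 ≈ 12.466

12.466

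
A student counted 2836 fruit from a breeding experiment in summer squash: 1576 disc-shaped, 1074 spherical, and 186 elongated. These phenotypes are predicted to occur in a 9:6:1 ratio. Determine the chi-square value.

Expected counts for N = 2836 under a 9:6:1 ratio (total parts = 16):
  disc-shaped: 2836 × 9/16 = 1595.25
  spherical: 2836 × 6/16 = 1063.5
  elongated: 2836 × 1/16 = 177.25
χ² = Σ (O − E)² / E
  disc-shaped: (1576 − 1595.25)² / 1595.25 = 0.2323
  spherical: (1074 − 1063.5)² / 1063.5 = 0.1037
  elongated: (186 − 177.25)² / 177.25 = 0.4319
χ² = 0.2323 + 0.1037 + 0.4319 = 0.7679 ≈ 0.768

0.768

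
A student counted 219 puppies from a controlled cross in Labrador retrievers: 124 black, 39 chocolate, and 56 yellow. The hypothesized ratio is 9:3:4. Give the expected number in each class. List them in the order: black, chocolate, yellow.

123.1875, 41.0625, 54.75

Expected counts for N = 219 under a 9:3:4 ratio (total parts = 16):
  black: 219 × 9/16 = 123.1875
  chocolate: 219 × 3/16 = 41.0625
  yellow: 219 × 4/16 = 54.75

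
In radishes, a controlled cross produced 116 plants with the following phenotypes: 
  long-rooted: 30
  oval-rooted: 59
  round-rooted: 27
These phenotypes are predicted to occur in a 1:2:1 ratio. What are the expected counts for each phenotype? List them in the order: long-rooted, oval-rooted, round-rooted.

29, 58, 29

Under the 1:2:1 hypothesis (Σ ratio = 4, N = 116):
  long-rooted: 116 × 1/4 = 29
  oval-rooted: 116 × 2/4 = 58
  round-rooted: 116 × 1/4 = 29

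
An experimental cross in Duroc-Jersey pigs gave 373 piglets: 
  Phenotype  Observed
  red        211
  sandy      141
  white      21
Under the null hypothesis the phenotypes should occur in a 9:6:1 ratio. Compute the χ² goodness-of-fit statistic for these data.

0.245

Under the 9:6:1 hypothesis (Σ ratio = 16, N = 373):
  red: 373 × 9/16 = 209.8125
  sandy: 373 × 6/16 = 139.875
  white: 373 × 1/16 = 23.3125
χ² = Σ (O − E)² / E
  red: (211 − 209.8125)² / 209.8125 = 0.0067
  sandy: (141 − 139.875)² / 139.875 = 0.0090
  white: (21 − 23.3125)² / 23.3125 = 0.2294
χ² = 0.0067 + 0.0090 + 0.2294 = 0.2451 ≈ 0.245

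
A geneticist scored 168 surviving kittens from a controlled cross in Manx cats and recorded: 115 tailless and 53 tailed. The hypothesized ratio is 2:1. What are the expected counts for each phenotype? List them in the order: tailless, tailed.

112, 56

The 2:1 ratio has 3 parts, so with N = 168 the expected counts are:
  tailless: 168 × 2/3 = 112
  tailed: 168 × 1/3 = 56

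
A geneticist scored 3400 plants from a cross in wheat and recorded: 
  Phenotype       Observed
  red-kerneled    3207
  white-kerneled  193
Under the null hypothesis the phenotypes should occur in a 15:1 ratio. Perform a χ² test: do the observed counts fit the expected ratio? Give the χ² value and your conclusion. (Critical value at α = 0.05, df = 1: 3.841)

1.909; consistent

Expected counts for N = 3400 under a 15:1 ratio (total parts = 16):
  red-kerneled: 3400 × 15/16 = 3187.5
  white-kerneled: 3400 × 1/16 = 212.5
χ² = Σ (O − E)² / E
  red-kerneled: (3207 − 3187.5)² / 3187.5 = 0.1193
  white-kerneled: (193 − 212.5)² / 212.5 = 1.7894
χ² = 0.1193 + 1.7894 = 1.9087 ≈ 1.909
Degrees of freedom = 2 − 1 = 1; critical value at α = 0.05 is 3.841.
Since 1.909 < 3.841, we fail to reject the null hypothesis — the data are consistent with the 15:1 ratio.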